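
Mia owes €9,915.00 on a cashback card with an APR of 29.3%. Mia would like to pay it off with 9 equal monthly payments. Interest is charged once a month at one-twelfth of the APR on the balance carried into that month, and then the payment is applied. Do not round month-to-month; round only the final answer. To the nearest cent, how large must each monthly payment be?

€1,240.48

Monthly rate r = 29.3%/12 = 2.44167% = 0.0244167.
Level-payment amortization: P = B₀·r / (1 − (1+r)^(−n)) = 9915.00·0.0244167 / (1 − 1.02442^(−9)).
Denominator 1 − (1+r)^(−9) = 0.195158652.
P = 242.091 / 0.195158652 ≈ 1240.48.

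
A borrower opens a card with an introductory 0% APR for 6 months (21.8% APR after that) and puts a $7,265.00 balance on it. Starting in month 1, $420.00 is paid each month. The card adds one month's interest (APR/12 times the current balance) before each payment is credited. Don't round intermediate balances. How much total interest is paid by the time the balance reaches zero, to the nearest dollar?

Promo months 1–6 at r₀ = 0%/12 = 0; months 7+ at r₁ = 21.8%/12 = 0.0181667.
After month 6 (no interest yet): B = $7,265.00 − 6·$420.00 = $4,745.00.
Then at r₁ with $420.00/mo: n₂ = −ln(1 − r₁·B/P)/ln(1+r₁) ≈ 12.76 → 13 more payments.
Total paid = 18·$420.00 + $319.63 = $7,879.63; interest = $7,879.63 − $7,265.00 = $614.63.

$615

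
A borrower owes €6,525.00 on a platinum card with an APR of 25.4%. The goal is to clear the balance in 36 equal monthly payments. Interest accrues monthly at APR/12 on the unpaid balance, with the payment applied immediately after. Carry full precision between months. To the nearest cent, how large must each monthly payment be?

€260.82

Monthly rate r = 25.4%/12 = 2.11667% = 0.0211667.
Level-payment amortization: P = B₀·r / (1 − (1+r)^(−n)) = 6525.00·0.0211667 / (1 − 1.02117^(−36)).
Denominator 1 − (1+r)^(−36) = 0.529541497.
P = 138.113 / 0.529541497 ≈ 260.82.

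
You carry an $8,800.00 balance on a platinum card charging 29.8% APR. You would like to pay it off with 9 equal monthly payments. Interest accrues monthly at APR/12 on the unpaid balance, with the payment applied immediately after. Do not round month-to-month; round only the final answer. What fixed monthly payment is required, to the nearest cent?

Monthly rate r = 29.8%/12 = 2.48333% = 0.0248333.
Level-payment amortization: P = B₀·r / (1 − (1+r)^(−n)) = 8800.00·0.0248333 / (1 − 1.02483^(−9)).
Denominator 1 − (1+r)^(−9) = 0.198098887.
P = 218.533 / 0.198098887 ≈ 1103.15.

$1,103.15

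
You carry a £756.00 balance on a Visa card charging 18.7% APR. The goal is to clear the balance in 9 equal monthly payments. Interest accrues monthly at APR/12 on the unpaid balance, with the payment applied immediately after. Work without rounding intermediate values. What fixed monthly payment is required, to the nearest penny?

Monthly rate r = 18.7%/12 = 1.55833% = 0.0155833.
Level-payment amortization: P = B₀·r / (1 − (1+r)^(−n)) = 756.00·0.0155833 / (1 − 1.01558^(−9)).
Denominator 1 − (1+r)^(−9) = 0.129918541.
P = 11.781 / 0.129918541 ≈ 90.68.

£90.68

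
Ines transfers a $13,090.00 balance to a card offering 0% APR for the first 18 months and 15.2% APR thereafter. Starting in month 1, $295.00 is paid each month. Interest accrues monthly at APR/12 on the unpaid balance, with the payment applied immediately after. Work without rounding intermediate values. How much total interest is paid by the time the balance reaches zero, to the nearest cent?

Promo months 1–18 at r₀ = 0%/12 = 0; months 19+ at r₁ = 15.2%/12 = 0.0126667.
After month 18 (no interest yet): B = $13,090.00 − 18·$295.00 = $7,780.00.
Then at r₁ with $295.00/mo: n₂ = −ln(1 − r₁·B/P)/ln(1+r₁) ≈ 32.30 → 33 more payments.
Total paid = 50·$295.00 + $88.58 = $14,838.58; interest = $14,838.58 − $13,090.00 = $1,748.58.

$1,748.58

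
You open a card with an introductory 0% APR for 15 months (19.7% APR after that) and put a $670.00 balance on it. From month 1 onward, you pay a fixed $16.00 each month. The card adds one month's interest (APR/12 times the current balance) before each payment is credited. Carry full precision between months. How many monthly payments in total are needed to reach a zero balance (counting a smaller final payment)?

51 months

Promo months 1–15 at r₀ = 0%/12 = 0; months 16+ at r₁ = 19.7%/12 = 0.0164167.
After month 15 (no interest yet): B = $670.00 − 15·$16.00 = $430.00.
Then at r₁ with $16.00/mo: n₂ = −ln(1 − r₁·B/P)/ln(1+r₁) ≈ 35.74 → 36 more payments.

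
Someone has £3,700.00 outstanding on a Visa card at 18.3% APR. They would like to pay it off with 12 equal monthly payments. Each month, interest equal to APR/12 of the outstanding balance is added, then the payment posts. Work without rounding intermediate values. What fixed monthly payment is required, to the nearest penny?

£339.74

Monthly rate r = 18.3%/12 = 1.525% = 0.01525.
Level-payment amortization: P = B₀·r / (1 − (1+r)^(−n)) = 3700.00·0.01525 / (1 − 1.01525^(−12)).
Denominator 1 − (1+r)^(−12) = 0.166080706.
P = 56.425 / 0.166080706 ≈ 339.74.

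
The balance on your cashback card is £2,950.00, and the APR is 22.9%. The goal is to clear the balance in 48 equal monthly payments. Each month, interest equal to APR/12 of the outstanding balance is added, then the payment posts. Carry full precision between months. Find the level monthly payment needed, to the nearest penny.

Monthly rate r = 22.9%/12 = 1.90833% = 0.0190833.
Level-payment amortization: P = B₀·r / (1 − (1+r)^(−n)) = 2950.00·0.0190833 / (1 − 1.01908^(−48)).
Denominator 1 − (1+r)^(−48) = 0.596415526.
P = 56.2958 / 0.596415526 ≈ 94.39.

£94.39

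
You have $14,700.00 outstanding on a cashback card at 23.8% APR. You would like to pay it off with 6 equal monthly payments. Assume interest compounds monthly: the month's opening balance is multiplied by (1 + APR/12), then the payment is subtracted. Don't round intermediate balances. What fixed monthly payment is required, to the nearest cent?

Monthly rate r = 23.8%/12 = 1.98333% = 0.0198333.
Level-payment amortization: P = B₀·r / (1 − (1+r)^(−n)) = 14700.00·0.0198333 / (1 − 1.01983^(−6)).
Denominator 1 − (1+r)^(−6) = 0.11115756.
P = 291.55 / 0.11115756 ≈ 2622.85.

$2,622.85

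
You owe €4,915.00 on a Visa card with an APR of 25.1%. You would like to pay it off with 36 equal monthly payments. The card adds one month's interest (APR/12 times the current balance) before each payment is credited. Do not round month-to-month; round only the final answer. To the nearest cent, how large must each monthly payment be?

Monthly rate r = 25.1%/12 = 2.09167% = 0.0209167.
Level-payment amortization: P = B₀·r / (1 − (1+r)^(−n)) = 4915.00·0.0209167 / (1 − 1.02092^(−36)).
Denominator 1 − (1+r)^(−36) = 0.525376298.
P = 102.805 / 0.525376298 ≈ 195.68.

€195.68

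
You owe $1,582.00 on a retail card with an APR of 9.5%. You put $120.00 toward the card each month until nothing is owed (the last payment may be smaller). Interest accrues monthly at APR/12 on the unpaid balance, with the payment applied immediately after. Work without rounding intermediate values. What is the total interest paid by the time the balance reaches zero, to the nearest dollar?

$95

Monthly rate r = 9.5%/12 = 0.791667% = 0.00791667.
Payoff takes n = ⌈−ln(1 − rB₀/P)/ln(1+r)⌉ = ⌈13.978⌉ = 14 payments; the last is $117.40.
Total paid = 13·$120.00 + $117.40 = $1,677.40.
Total interest = total paid − principal = $1,677.40 − $1,582.00 = $95.40.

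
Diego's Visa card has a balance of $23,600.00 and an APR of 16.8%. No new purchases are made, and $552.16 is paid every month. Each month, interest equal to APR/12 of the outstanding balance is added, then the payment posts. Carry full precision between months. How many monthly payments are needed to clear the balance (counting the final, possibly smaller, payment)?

Monthly rate r = 16.8%/12 = 1.4% = 0.014.
Recurrence: B ← B·(1+r) − $552.16.
Month 1: interest $330.40; balance after payment $23,378.24.
Month 2: interest $327.30; balance after payment $23,153.38.
Closed form: n = −ln(1 − rB₀/P)/ln(1+r) = −ln(0.40162)/ln(1.014) ≈ 65.615, so the balance reaches zero during payment 66.

66 months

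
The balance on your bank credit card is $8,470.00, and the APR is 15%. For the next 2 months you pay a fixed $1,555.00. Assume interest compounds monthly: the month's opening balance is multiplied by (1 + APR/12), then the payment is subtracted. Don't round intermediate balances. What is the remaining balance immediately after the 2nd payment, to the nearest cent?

Monthly rate r = 15%/12 = 1.25% = 0.0125.
Each month: B ← B·(1+r) − $1,555.00.
Month 1: interest $105.88; balance after payment $7,020.88.
Month 2: interest $87.76; balance after payment $5,553.64.

$5,553.64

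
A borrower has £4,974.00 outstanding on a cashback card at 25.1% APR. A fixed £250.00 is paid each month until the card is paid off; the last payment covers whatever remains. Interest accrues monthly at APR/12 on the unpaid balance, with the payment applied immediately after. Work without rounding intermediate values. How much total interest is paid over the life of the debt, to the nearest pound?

Monthly rate r = 25.1%/12 = 2.09167% = 0.0209167.
Payoff takes n = ⌈−ln(1 − rB₀/P)/ln(1+r)⌉ = ⌈25.995⌉ = 26 payments; the last is £248.82.
Total paid = 25·£250.00 + £248.82 = £6,498.82.
Total interest = total paid − principal = £6,498.82 − £4,974.00 = £1,524.82.

£1,525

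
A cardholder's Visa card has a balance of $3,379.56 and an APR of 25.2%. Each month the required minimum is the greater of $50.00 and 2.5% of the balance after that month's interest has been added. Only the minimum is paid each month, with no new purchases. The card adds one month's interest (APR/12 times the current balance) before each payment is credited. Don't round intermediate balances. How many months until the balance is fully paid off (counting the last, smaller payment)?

204 months

Monthly rate r = 25.2%/12 = 2.1% = 0.021.
While 2.5% of the post-interest balance exceeds $50.00, each month B ← (B·(1+r))·(1 − 0.025), i.e. B shrinks by the factor (1+r)·0.975 = 0.99547.
This holds for months 1–121. Entering month 122 the balance is $1,952.24; 2.5% of the post-interest balance is now below $50.00, so the flat $50.00 minimum applies from here.
From month 122 a fixed $50.00 at rate r clears $1,952.24 in 83 more payments. Total: 121 + 83 = 204 months.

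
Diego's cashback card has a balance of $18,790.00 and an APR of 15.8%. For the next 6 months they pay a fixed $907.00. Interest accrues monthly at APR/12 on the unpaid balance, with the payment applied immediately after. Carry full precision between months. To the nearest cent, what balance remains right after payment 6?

$14,699.83

Monthly rate r = 15.8%/12 = 1.31667% = 0.0131667.
Each month: B ← B·(1+r) − $907.00.
Month 1: interest $247.40; balance after payment $18,130.40.
Month 2: interest $238.72; balance after payment $17,462.12.
Month 3: interest $229.92; balance after payment $16,785.04.
Month 4: interest $221.00; balance after payment $16,099.04.
Month 5: interest $211.97; balance after payment $15,404.01.
Month 6: interest $202.82; balance after payment $14,699.83.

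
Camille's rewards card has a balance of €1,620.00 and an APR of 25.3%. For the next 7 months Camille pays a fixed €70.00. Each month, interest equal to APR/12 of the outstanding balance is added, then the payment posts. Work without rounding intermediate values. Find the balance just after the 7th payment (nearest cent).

€1,352.65

Monthly rate r = 25.3%/12 = 2.10833% = 0.0210833.
Each month: B ← B·(1+r) − €70.00.
Month 1: interest €34.16; balance after payment €1,584.15.
Month 2: interest €33.40; balance after payment €1,547.55.
Month 3: interest €32.63; balance after payment €1,510.18.
Month 4: interest €31.84; balance after payment €1,472.02.
Month 5: interest €31.04; balance after payment €1,433.06.
Month 6: interest €30.21; balance after payment €1,393.27.
Month 7: interest €29.37; balance after payment €1,352.65.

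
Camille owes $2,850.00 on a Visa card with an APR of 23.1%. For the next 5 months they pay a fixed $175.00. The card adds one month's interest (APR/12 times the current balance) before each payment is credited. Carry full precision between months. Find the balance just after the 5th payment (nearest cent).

$2,225.74

Monthly rate r = 23.1%/12 = 1.925% = 0.01925.
Each month: B ← B·(1+r) − $175.00.
Month 1: interest $54.86; balance after payment $2,729.86.
Month 2: interest $52.55; balance after payment $2,607.41.
Month 3: interest $50.19; balance after payment $2,482.61.
Month 4: interest $47.79; balance after payment $2,355.40.
Month 5: interest $45.34; balance after payment $2,225.74.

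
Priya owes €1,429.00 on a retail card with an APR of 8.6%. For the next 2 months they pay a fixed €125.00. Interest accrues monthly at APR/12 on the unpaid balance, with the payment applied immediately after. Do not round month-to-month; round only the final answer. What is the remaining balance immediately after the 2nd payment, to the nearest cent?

Monthly rate r = 8.6%/12 = 0.716667% = 0.00716667.
Each month: B ← B·(1+r) − €125.00.
Month 1: interest €10.24; balance after payment €1,314.24.
Month 2: interest €9.42; balance after payment €1,198.66.

€1,198.66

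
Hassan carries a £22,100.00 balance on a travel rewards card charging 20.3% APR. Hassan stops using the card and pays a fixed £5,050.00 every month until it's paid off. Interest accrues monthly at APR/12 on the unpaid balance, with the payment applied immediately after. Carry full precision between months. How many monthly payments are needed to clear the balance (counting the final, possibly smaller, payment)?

Monthly rate r = 20.3%/12 = 1.69167% = 0.0169167.
Recurrence: B ← B·(1+r) − £5,050.00.
Month 1: interest £373.86; balance after payment £17,423.86.
Month 2: interest £294.75; balance after payment £12,668.61.
Month 3: interest £214.31; balance after payment £7,832.92.
Month 4: interest £132.51; balance after payment £2,915.43.
Month 5: interest £49.32; balance after payment £0.00.

5 months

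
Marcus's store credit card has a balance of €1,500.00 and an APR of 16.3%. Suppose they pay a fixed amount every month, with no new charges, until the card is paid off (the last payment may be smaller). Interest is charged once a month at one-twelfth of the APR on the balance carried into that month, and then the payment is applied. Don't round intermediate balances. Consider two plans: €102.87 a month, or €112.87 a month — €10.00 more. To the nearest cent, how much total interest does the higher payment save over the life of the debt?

Monthly rate r = 16.3%/12 = 1.35833% = 0.0135833.
At €102.87/mo: n = ⌈−ln(1 − rB₀/P)/ln(1+r)⌉ = 17 payments (last €37.20); total interest = total paid − €1,500.00 = €183.12.
At €112.87/mo: 15 payments (last €85.43); total interest €165.61.
Interest saved = €183.12 − €165.61 = €17.51.

€17.51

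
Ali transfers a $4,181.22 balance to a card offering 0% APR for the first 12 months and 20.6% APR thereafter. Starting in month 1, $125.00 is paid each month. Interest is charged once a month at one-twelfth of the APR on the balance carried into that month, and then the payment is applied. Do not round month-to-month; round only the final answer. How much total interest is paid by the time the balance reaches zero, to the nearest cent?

Promo months 1–12 at r₀ = 0%/12 = 0; months 13+ at r₁ = 20.6%/12 = 0.0171667.
After month 12 (no interest yet): B = $4,181.22 − 12·$125.00 = $2,681.22.
Then at r₁ with $125.00/mo: n₂ = −ln(1 − r₁·B/P)/ln(1+r₁) ≈ 26.98 → 27 more payments.
Total paid = 38·$125.00 + $122.44 = $4,872.44; interest = $4,872.44 − $4,181.22 = $691.22.

$691.22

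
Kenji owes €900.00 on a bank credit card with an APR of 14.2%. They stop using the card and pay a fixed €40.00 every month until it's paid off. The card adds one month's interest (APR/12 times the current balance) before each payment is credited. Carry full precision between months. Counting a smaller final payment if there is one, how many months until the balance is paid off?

27 months

Monthly rate r = 14.2%/12 = 1.18333% = 0.0118333.
Recurrence: B ← B·(1+r) − €40.00.
Month 1: interest €10.65; balance after payment €870.65.
Month 2: interest €10.30; balance after payment €840.95.
Closed form: n = −ln(1 − rB₀/P)/ln(1+r) = −ln(0.73375)/ln(1.01183) ≈ 26.317, so the balance reaches zero during payment 27.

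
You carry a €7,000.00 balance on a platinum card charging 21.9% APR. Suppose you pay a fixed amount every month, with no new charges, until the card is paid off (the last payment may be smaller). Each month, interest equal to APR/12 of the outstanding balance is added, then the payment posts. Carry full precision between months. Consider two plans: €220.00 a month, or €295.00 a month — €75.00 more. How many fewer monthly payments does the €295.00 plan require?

17 fewer payments

Monthly rate r = 21.9%/12 = 1.825% = 0.01825.
At €220.00/mo: n = ⌈−ln(1 − rB₀/P)/ln(1+r)⌉ = 49 payments (last €12.55); total interest = total paid − €7,000.00 = €3,572.55.
At €295.00/mo: 32 payments (last €112.14); total interest €2,257.14.
Payments saved = 49 − 32 = 17.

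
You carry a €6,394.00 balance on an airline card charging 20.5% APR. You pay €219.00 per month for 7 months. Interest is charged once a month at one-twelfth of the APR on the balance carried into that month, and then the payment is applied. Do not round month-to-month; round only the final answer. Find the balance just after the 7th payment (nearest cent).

Monthly rate r = 20.5%/12 = 1.70833% = 0.0170833.
Each month: B ← B·(1+r) − €219.00.
Month 1: interest €109.23; balance after payment €6,284.23.
Month 2: interest €107.36; balance after payment €6,172.59.
Month 3: interest €105.45; balance after payment €6,059.03.
Month 4: interest €103.51; balance after payment €5,943.54.
Month 5: interest €101.54; balance after payment €5,826.08.
Month 6: interest €99.53; balance after payment €5,706.61.
Month 7: interest €97.49; balance after payment €5,585.10.

€5,585.10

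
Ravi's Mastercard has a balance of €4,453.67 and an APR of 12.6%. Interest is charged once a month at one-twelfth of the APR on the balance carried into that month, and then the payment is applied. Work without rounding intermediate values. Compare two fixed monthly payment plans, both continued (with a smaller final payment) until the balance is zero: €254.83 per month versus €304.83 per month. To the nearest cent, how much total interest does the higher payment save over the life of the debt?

€86.26

Monthly rate r = 12.6%/12 = 1.05% = 0.0105.
At €254.83/mo: n = ⌈−ln(1 − rB₀/P)/ln(1+r)⌉ = 20 payments (last €104.72); total interest = total paid − €4,453.67 = €492.82.
At €304.83/mo: 16 payments (last €287.78); total interest €406.56.
Interest saved = €492.82 − €406.56 = €86.26.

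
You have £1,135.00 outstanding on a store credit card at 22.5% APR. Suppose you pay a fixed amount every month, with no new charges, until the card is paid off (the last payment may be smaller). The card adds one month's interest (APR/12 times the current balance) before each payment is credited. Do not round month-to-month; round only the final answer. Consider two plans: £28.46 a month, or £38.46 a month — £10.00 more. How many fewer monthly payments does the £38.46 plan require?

31 fewer payments

Monthly rate r = 22.5%/12 = 1.875% = 0.01875.
At £28.46/mo: n = ⌈−ln(1 − rB₀/P)/ln(1+r)⌉ = 75 payments (last £4.20); total interest = total paid − £1,135.00 = £975.24.
At £38.46/mo: 44 payments (last £14.91); total interest £533.69.
Payments saved = 75 − 44 = 31.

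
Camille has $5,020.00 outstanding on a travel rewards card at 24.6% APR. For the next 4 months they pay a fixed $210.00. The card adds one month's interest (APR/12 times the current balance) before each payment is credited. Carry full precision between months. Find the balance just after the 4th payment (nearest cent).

$4,578.29

Monthly rate r = 24.6%/12 = 2.05% = 0.0205.
Each month: B ← B·(1+r) − $210.00.
Month 1: interest $102.91; balance after payment $4,912.91.
Month 2: interest $100.71; balance after payment $4,803.62.
Month 3: interest $98.47; balance after payment $4,692.10.
Month 4: interest $96.19; balance after payment $4,578.29.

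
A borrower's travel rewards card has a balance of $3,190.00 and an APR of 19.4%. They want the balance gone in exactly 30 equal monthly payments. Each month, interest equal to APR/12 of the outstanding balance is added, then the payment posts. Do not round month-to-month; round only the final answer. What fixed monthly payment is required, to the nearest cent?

Monthly rate r = 19.4%/12 = 1.61667% = 0.0161667.
Level-payment amortization: P = B₀·r / (1 − (1+r)^(−n)) = 3190.00·0.0161667 / (1 − 1.01617^(−30)).
Denominator 1 − (1+r)^(−30) = 0.38191008.
P = 51.5717 / 0.38191008 ≈ 135.04.

$135.04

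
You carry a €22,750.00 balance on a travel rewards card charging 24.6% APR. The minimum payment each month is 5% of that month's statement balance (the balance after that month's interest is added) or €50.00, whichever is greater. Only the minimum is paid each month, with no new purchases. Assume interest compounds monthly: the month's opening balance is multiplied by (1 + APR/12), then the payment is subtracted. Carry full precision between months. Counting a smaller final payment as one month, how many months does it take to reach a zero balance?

Monthly rate r = 24.6%/12 = 2.05% = 0.0205.
While 5% of the post-interest balance exceeds €50.00, each month B ← (B·(1+r))·(1 − 0.05), i.e. B shrinks by the factor (1+r)·0.95 = 0.96947.
This holds for months 1–102. Entering month 103 the balance is €963.20; 5% of the post-interest balance is now below €50.00, so the flat €50.00 minimum applies from here.
From month 103 a fixed €50.00 at rate r clears €963.20 in 25 more payments. Total: 102 + 25 = 127 months.

127 months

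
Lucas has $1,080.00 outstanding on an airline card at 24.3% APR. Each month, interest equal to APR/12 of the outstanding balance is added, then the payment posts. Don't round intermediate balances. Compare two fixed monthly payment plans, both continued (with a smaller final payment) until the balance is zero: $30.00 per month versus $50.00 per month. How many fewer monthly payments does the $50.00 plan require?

Monthly rate r = 24.3%/12 = 2.025% = 0.02025.
At $30.00/mo: n = ⌈−ln(1 − rB₀/P)/ln(1+r)⌉ = 66 payments (last $3.83); total interest = total paid − $1,080.00 = $873.83.
At $50.00/mo: 29 payments (last $34.65); total interest $354.65.
Payments saved = 66 − 29 = 37.

37 fewer payments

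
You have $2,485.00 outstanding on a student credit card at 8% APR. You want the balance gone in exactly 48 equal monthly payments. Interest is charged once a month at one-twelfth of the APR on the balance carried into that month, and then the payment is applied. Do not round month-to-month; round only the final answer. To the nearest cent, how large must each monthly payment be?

$60.67

Monthly rate r = 8%/12 = 0.666667% = 0.00666667.
Level-payment amortization: P = B₀·r / (1 − (1+r)^(−n)) = 2485.00·0.00666667 / (1 − 1.00667^(−48)).
Denominator 1 − (1+r)^(−48) = 0.27307942.
P = 16.5667 / 0.27307942 ≈ 60.67.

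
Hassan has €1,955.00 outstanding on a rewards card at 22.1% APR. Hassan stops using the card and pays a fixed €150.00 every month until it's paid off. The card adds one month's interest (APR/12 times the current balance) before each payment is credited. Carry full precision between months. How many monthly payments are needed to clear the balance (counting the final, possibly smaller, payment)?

Monthly rate r = 22.1%/12 = 1.84167% = 0.0184167.
Recurrence: B ← B·(1+r) − €150.00.
Month 1: interest €36.00; balance after payment €1,841.00.
Month 2: interest €33.91; balance after payment €1,724.91.
Closed form: n = −ln(1 − rB₀/P)/ln(1+r) = −ln(0.75997)/ln(1.01842) ≈ 15.041, so the balance reaches zero during payment 16.

16 months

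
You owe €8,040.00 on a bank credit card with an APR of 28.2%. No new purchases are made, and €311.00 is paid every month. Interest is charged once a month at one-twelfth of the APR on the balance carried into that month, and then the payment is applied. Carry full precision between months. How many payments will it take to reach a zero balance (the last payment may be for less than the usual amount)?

41 payments

Monthly rate r = 28.2%/12 = 2.35% = 0.0235.
Recurrence: B ← B·(1+r) − €311.00.
Month 1: interest €188.94; balance after payment €7,917.94.
Month 2: interest €186.07; balance after payment €7,793.01.
Closed form: n = −ln(1 − rB₀/P)/ln(1+r) = −ln(0.39248)/ln(1.0235) ≈ 40.265, so the balance reaches zero during payment 41.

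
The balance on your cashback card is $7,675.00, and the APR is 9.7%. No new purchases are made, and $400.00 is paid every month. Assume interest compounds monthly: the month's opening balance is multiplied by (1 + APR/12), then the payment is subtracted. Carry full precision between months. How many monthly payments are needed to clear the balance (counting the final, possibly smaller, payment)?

21 months

Monthly rate r = 9.7%/12 = 0.808333% = 0.00808333.
Recurrence: B ← B·(1+r) − $400.00.
Month 1: interest $62.04; balance after payment $7,337.04.
Month 2: interest $59.31; balance after payment $6,996.35.
Closed form: n = −ln(1 − rB₀/P)/ln(1+r) = −ln(0.8449)/ln(1.00808) ≈ 20.934, so the balance reaches zero during payment 21.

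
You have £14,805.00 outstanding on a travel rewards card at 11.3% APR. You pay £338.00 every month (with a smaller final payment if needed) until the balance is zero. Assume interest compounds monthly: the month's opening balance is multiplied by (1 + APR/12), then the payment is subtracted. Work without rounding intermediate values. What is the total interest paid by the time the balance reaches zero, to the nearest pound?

Monthly rate r = 11.3%/12 = 0.941667% = 0.00941667.
Payoff takes n = ⌈−ln(1 − rB₀/P)/ln(1+r)⌉ = ⌈56.742⌉ = 57 payments; the last is £251.17.
Total paid = 56·£338.00 + £251.17 = £19,179.17.
Total interest = total paid − principal = £19,179.17 − £14,805.00 = £4,374.17.

£4,374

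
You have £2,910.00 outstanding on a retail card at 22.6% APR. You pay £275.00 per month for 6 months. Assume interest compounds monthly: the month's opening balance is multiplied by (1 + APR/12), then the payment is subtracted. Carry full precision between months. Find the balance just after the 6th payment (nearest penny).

Monthly rate r = 22.6%/12 = 1.88333% = 0.0188333.
Each month: B ← B·(1+r) − £275.00.
Month 1: interest £54.80; balance after payment £2,689.80.
Month 2: interest £50.66; balance after payment £2,465.46.
Month 3: interest £46.43; balance after payment £2,236.90.
Month 4: interest £42.13; balance after payment £2,004.02.
Month 5: interest £37.74; balance after payment £1,766.77.
Month 6: interest £33.27; balance after payment £1,525.04.

£1,525.04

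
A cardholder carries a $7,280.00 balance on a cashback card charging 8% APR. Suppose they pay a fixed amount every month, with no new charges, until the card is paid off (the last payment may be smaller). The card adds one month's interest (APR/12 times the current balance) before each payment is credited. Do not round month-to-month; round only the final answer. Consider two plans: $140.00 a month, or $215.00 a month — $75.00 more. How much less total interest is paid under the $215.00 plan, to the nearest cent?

$690.23

Monthly rate r = 8%/12 = 0.666667% = 0.00666667.
At $140.00/mo: n = ⌈−ln(1 − rB₀/P)/ln(1+r)⌉ = 65 payments (last $8.82); total interest = total paid − $7,280.00 = $1,688.82.
At $215.00/mo: 39 payments (last $108.59); total interest $998.59.
Interest saved = $1,688.82 − $998.59 = $690.23.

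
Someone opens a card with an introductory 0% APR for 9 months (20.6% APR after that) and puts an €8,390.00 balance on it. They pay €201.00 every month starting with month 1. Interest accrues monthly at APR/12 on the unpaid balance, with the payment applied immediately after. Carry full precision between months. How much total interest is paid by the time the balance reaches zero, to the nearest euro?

Promo months 1–9 at r₀ = 0%/12 = 0; months 10+ at r₁ = 20.6%/12 = 0.0171667.
After month 9 (no interest yet): B = €8,390.00 − 9·€201.00 = €6,581.00.
Then at r₁ with €201.00/mo: n₂ = −ln(1 − r₁·B/P)/ln(1+r₁) ≈ 48.51 → 49 more payments.
Total paid = 57·€201.00 + €102.73 = €11,559.73; interest = €11,559.73 − €8,390.00 = €3,169.73.

€3,170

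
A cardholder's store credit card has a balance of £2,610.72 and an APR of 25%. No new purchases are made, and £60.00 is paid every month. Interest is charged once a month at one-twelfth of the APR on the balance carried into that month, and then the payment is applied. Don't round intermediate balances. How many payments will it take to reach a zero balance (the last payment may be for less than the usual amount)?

Monthly rate r = 25%/12 = 2.08333% = 0.0208333.
Recurrence: B ← B·(1+r) − £60.00.
Month 1: interest £54.39; balance after payment £2,605.11.
Month 2: interest £54.27; balance after payment £2,599.38.
Closed form: n = −ln(1 − rB₀/P)/ln(1+r) = −ln(0.0935)/ln(1.02083) ≈ 114.931, so the balance reaches zero during payment 115.

115 months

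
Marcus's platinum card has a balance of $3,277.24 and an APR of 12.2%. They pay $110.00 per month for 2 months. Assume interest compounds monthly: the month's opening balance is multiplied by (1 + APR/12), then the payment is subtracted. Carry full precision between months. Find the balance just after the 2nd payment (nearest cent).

$3,123.10

Monthly rate r = 12.2%/12 = 1.01667% = 0.0101667.
Each month: B ← B·(1+r) − $110.00.
Month 1: interest $33.32; balance after payment $3,200.56.
Month 2: interest $32.54; balance after payment $3,123.10.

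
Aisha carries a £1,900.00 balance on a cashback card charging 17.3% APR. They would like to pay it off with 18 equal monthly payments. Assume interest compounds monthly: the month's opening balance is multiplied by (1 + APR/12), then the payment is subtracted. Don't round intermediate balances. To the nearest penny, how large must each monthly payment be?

£120.60

Monthly rate r = 17.3%/12 = 1.44167% = 0.0144167.
Level-payment amortization: P = B₀·r / (1 − (1+r)^(−n)) = 1900.00·0.0144167 / (1 − 1.01442^(−18)).
Denominator 1 − (1+r)^(−18) = 0.227132166.
P = 27.3917 / 0.227132166 ≈ 120.60.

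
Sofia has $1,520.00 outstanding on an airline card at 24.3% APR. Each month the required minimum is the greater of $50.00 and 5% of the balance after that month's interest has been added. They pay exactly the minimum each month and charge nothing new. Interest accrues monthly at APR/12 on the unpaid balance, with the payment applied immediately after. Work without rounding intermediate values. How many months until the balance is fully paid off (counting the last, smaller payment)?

Monthly rate r = 24.3%/12 = 2.025% = 0.02025.
While 5% of the post-interest balance exceeds $50.00, each month B ← (B·(1+r))·(1 − 0.05), i.e. B shrinks by the factor (1+r)·0.95 = 0.96924.
This holds for months 1–15. Entering month 16 the balance is $951.25; 5% of the post-interest balance is now below $50.00, so the flat $50.00 minimum applies from here.
From month 16 a fixed $50.00 at rate r clears $951.25 in 25 more payments. Total: 15 + 25 = 40 months.

40 months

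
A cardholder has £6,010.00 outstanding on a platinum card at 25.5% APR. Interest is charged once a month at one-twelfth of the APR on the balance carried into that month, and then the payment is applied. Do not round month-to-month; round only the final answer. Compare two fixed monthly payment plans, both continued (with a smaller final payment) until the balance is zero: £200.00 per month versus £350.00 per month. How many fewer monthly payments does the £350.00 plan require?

Monthly rate r = 25.5%/12 = 2.125% = 0.02125.
At £200.00/mo: n = ⌈−ln(1 − rB₀/P)/ln(1+r)⌉ = 49 payments (last £79.95); total interest = total paid − £6,010.00 = £3,669.95.
At £350.00/mo: 22 payments (last £207.07); total interest £1,547.07.
Payments saved = 49 − 22 = 27.

27 fewer payments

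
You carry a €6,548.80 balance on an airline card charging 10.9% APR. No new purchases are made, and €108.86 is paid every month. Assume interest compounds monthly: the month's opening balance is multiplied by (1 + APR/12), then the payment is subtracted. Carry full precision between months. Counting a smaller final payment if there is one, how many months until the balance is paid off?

88 months

Monthly rate r = 10.9%/12 = 0.908333% = 0.00908333.
Recurrence: B ← B·(1+r) − €108.86.
Month 1: interest €59.48; balance after payment €6,499.42.
Month 2: interest €59.04; balance after payment €6,449.60.
Closed form: n = −ln(1 − rB₀/P)/ln(1+r) = −ln(0.45356)/ln(1.00908) ≈ 87.435, so the balance reaches zero during payment 88.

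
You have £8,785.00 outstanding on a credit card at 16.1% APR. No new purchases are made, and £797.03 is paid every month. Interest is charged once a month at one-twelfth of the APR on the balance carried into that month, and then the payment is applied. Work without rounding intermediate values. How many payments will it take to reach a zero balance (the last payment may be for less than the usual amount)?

Monthly rate r = 16.1%/12 = 1.34167% = 0.0134167.
Recurrence: B ← B·(1+r) − £797.03.
Month 1: interest £117.87; balance after payment £8,105.84.
Month 2: interest £108.75; balance after payment £7,417.56.
Closed form: n = −ln(1 − rB₀/P)/ln(1+r) = −ln(0.85212)/ln(1.01342) ≈ 12.007, so the balance reaches zero during payment 13.

13 payments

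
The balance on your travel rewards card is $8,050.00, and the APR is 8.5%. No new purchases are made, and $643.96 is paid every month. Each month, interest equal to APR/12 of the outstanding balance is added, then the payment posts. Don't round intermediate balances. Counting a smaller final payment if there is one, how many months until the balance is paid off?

14 months

Monthly rate r = 8.5%/12 = 0.708333% = 0.00708333.
Recurrence: B ← B·(1+r) − $643.96.
Month 1: interest $57.02; balance after payment $7,463.06.
Month 2: interest $52.86; balance after payment $6,871.96.
Closed form: n = −ln(1 − rB₀/P)/ln(1+r) = −ln(0.91145)/ln(1.00708) ≈ 13.136, so the balance reaches zero during payment 14.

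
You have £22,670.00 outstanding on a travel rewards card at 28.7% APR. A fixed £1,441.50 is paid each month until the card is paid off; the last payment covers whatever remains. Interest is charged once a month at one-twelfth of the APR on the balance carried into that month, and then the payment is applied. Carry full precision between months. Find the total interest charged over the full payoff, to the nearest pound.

Monthly rate r = 28.7%/12 = 2.39167% = 0.0239167.
Payoff takes n = ⌈−ln(1 − rB₀/P)/ln(1+r)⌉ = ⌈19.962⌉ = 20 payments; the last is £1,387.82.
Total paid = 19·£1,441.50 + £1,387.82 = £28,776.32.
Total interest = total paid − principal = £28,776.32 − £22,670.00 = £6,106.32.

£6,106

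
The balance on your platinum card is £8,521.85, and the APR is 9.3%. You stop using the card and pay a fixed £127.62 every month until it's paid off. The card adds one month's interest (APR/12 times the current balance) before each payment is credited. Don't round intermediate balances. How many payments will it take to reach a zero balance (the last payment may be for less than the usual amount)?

95 months

Monthly rate r = 9.3%/12 = 0.775% = 0.00775.
Recurrence: B ← B·(1+r) − £127.62.
Month 1: interest £66.04; balance after payment £8,460.27.
Month 2: interest £65.57; balance after payment £8,398.22.
Closed form: n = −ln(1 − rB₀/P)/ln(1+r) = −ln(0.48249)/ln(1.00775) ≈ 94.401, so the balance reaches zero during payment 95.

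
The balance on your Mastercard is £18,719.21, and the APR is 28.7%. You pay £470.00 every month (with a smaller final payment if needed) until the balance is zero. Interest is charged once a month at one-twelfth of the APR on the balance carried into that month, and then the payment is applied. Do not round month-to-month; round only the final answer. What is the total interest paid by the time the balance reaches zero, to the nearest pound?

Monthly rate r = 28.7%/12 = 2.39167% = 0.0239167.
Payoff takes n = ⌈−ln(1 − rB₀/P)/ln(1+r)⌉ = ⌈128.969⌉ = 129 payments; the last is £455.49.
Total paid = 128·£470.00 + £455.49 = £60,615.49.
Total interest = total paid − principal = £60,615.49 − £18,719.21 = £41,896.28.

£41,896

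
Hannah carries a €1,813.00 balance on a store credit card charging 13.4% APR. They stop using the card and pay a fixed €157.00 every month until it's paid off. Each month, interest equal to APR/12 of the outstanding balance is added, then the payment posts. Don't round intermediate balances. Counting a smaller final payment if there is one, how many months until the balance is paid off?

Monthly rate r = 13.4%/12 = 1.11667% = 0.0111667.
Recurrence: B ← B·(1+r) − €157.00.
Month 1: interest €20.25; balance after payment €1,676.25.
Month 2: interest €18.72; balance after payment €1,537.96.
Closed form: n = −ln(1 − rB₀/P)/ln(1+r) = −ln(0.87105)/ln(1.01117) ≈ 12.432, so the balance reaches zero during payment 13.

13 payments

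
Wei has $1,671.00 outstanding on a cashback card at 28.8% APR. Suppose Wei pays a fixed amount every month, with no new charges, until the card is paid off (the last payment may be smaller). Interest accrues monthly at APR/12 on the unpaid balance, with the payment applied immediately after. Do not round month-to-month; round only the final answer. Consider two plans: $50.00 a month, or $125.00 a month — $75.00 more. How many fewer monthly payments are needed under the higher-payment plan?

52 fewer payments

Monthly rate r = 28.8%/12 = 2.4% = 0.024.
At $50.00/mo: n = ⌈−ln(1 − rB₀/P)/ln(1+r)⌉ = 69 payments (last $15.24); total interest = total paid − $1,671.00 = $1,744.24.
At $125.00/mo: 17 payments (last $39.44); total interest $368.44.
Payments saved = 69 − 17 = 52.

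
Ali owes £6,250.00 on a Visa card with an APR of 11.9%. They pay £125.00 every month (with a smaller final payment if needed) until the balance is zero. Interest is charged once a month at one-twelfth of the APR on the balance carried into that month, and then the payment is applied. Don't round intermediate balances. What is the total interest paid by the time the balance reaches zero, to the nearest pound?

£2,425

Monthly rate r = 11.9%/12 = 0.991667% = 0.00991667.
Payoff takes n = ⌈−ln(1 − rB₀/P)/ln(1+r)⌉ = ⌈69.402⌉ = 70 payments; the last is £50.42.
Total paid = 69·£125.00 + £50.42 = £8,675.42.
Total interest = total paid − principal = £8,675.42 − £6,250.00 = £2,425.42.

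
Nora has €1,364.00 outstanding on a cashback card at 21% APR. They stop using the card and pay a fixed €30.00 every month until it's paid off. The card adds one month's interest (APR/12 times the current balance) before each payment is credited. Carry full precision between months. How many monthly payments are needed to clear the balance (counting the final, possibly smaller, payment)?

Monthly rate r = 21%/12 = 1.75% = 0.0175.
Recurrence: B ← B·(1+r) − €30.00.
Month 1: interest €23.87; balance after payment €1,357.87.
Month 2: interest €23.76; balance after payment €1,351.63.
Closed form: n = −ln(1 − rB₀/P)/ln(1+r) = −ln(0.20433)/ln(1.0175) ≈ 91.535, so the balance reaches zero during payment 92.

92 months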